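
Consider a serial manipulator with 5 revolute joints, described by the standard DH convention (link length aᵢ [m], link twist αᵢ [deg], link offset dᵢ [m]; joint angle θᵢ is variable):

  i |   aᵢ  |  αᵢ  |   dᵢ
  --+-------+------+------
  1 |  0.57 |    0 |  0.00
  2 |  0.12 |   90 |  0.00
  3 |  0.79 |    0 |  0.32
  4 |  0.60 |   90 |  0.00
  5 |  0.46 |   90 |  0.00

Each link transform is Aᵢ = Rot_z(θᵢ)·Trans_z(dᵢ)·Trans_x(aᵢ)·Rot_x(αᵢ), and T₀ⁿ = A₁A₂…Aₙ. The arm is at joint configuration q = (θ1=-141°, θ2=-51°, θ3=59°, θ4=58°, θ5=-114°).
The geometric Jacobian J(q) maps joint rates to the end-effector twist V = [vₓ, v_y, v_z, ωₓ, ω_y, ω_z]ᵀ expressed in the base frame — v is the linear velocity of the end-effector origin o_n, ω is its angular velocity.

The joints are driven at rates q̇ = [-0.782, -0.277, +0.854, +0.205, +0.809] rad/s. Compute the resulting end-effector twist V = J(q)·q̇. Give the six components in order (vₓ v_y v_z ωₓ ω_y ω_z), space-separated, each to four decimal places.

0.7566 0.3387 0.4519 -0.4849 1.1857 -0.6917

o_n = [-0.7958, -0.3862, 1.0451]
J₁: ẑ×o_n = [0.3862, -0.7958, 0.0000], ω = ẑ
J2: z=[0.0000, 0.0000, 1.0000] o=[-0.4430, -0.3587, 0.0000] → [0.0275, -0.3528, 0.0000, 0.0000, 0.0000, 1.0000]
J3: z=[0.2079, 0.9781, 0.0000] o=[-0.5604, -0.3338, 0.0000] → [1.0222, -0.2173, 0.2194, 0.2079, 0.9781, 0.0000]
J4: z=[0.2079, 0.9781, 0.0000] o=[-0.8918, 0.0638, 0.6772] → [0.3599, -0.0765, -0.1875, 0.2079, 0.9781, 0.0000]
J5: z=[-0.8715, 0.1853, 0.4540] o=[-0.6254, 0.0072, 1.2118] → [0.1477, -0.2227, 0.3744, -0.8715, 0.1853, 0.4540]
V = J·q̇ = [0.7566, 0.3387, 0.4519, -0.4849, 1.1857, -0.6917]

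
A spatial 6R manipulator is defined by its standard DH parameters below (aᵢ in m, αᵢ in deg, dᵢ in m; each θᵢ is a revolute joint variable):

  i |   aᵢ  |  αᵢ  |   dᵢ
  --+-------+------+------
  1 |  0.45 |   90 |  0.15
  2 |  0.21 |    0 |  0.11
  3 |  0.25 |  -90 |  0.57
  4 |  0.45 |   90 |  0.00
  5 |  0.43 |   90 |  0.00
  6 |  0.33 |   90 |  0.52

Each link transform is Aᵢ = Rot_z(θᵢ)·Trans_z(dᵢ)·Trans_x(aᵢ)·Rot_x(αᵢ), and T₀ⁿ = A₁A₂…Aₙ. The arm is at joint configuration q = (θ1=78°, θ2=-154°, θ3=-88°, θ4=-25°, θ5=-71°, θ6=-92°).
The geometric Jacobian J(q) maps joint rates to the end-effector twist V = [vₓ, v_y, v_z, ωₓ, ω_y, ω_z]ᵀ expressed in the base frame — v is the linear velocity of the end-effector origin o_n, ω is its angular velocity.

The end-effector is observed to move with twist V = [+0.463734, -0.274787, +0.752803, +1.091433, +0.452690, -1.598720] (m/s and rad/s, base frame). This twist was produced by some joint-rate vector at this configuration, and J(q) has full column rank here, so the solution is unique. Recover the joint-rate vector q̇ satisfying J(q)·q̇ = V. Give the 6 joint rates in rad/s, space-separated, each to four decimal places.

-0.5510 0.8380 -0.3480 0.2170 0.9620 0.9720

o_n = [0.5235, 0.4378, 0.7427]
J₁: ẑ×o_n = [-0.4378, 0.5235, 0.0000], ω = ẑ
J2: z=[0.9781, -0.2079, 0.0000] o=[0.0936, 0.4402, 0.1500] → [-0.1232, -0.5797, 0.0871, 0.9781, -0.2079, 0.0000]
J3: z=[0.9781, -0.2079, 0.0000] o=[0.1619, 0.2327, 0.0579] → [-0.1424, -0.6698, 0.2758, 0.9781, -0.2079, 0.0000]
J4: z=[-0.1836, -0.8637, -0.4695] o=[0.6951, -0.0006, 0.2787] → [-0.1949, 0.1657, -0.2286, -0.1836, -0.8637, -0.4695]
J5: z=[0.9278, 0.0056, -0.3731] o=[0.8413, -0.2275, 0.6388] → [0.2488, 0.0222, 0.6190, 0.9278, 0.0056, -0.3731]
J6: z=[-0.2475, 0.7578, -0.6038] o=[0.9614, 0.0531, 0.9417] → [0.0814, 0.2151, 0.2366, -0.2475, 0.7578, -0.6038]
q̇ = J⁺·V = [-0.5510, 0.8380, -0.3480, 0.2170, 0.9620, 0.9720]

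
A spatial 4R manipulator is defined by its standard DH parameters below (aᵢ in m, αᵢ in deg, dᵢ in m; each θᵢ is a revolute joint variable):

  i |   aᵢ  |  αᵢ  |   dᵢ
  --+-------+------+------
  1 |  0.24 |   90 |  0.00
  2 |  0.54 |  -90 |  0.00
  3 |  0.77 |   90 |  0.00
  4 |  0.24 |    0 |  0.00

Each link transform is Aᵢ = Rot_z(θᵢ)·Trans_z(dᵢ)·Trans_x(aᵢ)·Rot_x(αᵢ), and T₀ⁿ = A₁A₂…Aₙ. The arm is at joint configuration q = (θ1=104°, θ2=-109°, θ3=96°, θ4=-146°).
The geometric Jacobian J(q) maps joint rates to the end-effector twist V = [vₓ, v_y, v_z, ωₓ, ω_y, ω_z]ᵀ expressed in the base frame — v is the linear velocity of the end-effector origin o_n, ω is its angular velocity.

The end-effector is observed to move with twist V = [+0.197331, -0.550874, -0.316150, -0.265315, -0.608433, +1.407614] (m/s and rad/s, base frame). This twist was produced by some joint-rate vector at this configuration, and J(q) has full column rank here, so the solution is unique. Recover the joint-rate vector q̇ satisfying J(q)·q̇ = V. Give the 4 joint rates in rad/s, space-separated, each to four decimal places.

0.6290 -0.4640 -0.7510 -0.5680

o_n = [-0.5406, -0.1794, -0.4104]
J₁: ẑ×o_n = [0.1794, -0.5406, 0.0000], ω = ẑ
J2: z=[0.9703, 0.2419, 0.0000] o=[-0.0581, 0.2329, 0.0000] → [-0.0993, 0.3983, -0.2833, 0.9703, 0.2419, 0.0000]
J3: z=[-0.2287, 0.9174, -0.3256] o=[-0.0155, 0.0623, -0.5106] → [0.0132, 0.1938, 0.5370, -0.2287, 0.9174, -0.3256]
J4: z=[-0.0231, -0.3395, -0.9403] o=[-0.7649, -0.0975, -0.4345] → [-0.0851, -0.2104, 0.0780, -0.0231, -0.3395, -0.9403]
q̇ = J⁺·V = [0.6290, -0.4640, -0.7510, -0.5680]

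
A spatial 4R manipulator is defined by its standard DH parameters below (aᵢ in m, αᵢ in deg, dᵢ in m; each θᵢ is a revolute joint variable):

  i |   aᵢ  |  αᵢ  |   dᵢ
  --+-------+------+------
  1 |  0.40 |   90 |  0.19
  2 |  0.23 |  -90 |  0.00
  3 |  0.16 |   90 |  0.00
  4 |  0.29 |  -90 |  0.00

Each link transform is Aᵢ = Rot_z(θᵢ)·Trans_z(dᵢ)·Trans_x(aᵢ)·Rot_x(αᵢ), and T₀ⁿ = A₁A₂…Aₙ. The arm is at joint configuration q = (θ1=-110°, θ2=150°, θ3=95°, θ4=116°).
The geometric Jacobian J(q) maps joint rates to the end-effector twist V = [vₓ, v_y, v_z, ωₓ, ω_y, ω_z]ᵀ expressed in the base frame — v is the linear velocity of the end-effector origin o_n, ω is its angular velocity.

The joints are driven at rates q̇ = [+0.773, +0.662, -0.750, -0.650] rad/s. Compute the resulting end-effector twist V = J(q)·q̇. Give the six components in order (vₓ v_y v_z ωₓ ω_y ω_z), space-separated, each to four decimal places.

o_n = [0.0058, -0.0798, 0.0778]
J₁: ẑ×o_n = [0.0798, 0.0058, -0.0000], ω = ẑ
J2: z=[-0.9397, 0.3420, 0.0000] o=[-0.1368, -0.3759, 0.1900] → [-0.0384, -0.1054, -0.3270, -0.9397, 0.3420, 0.0000]
J3: z=[0.1710, 0.4698, -0.8660] o=[-0.0687, -0.1887, 0.3050] → [-0.0124, -0.0257, -0.0164, 0.1710, 0.4698, -0.8660]
J4: z=[0.3770, 0.7809, 0.4981] o=[0.0770, -0.2546, 0.2980] → [-0.2590, 0.0476, 0.1215, 0.3770, 0.7809, 0.4981]
V = J·q̇ = [0.2139, -0.0769, -0.2832, -0.9954, -0.6335, 1.0988]

0.2139 -0.0769 -0.2832 -0.9954 -0.6335 1.0988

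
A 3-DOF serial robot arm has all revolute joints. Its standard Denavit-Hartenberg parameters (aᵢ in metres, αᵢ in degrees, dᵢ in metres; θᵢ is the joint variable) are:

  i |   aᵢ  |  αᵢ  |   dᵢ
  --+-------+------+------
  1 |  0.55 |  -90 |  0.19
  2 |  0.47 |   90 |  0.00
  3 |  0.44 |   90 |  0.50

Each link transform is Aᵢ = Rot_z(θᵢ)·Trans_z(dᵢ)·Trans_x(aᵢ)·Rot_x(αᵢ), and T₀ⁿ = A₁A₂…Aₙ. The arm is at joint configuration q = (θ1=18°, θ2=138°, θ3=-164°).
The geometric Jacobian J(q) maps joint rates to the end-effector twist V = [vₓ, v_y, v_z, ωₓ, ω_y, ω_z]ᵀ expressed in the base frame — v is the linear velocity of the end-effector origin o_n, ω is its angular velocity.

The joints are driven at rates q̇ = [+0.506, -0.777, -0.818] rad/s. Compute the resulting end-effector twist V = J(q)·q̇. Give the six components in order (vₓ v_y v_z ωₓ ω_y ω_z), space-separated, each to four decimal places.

o_n = [0.8455, 0.1472, -0.2131]
J₁: ẑ×o_n = [-0.1472, 0.8455, 0.0000], ω = ẑ
J2: z=[-0.3090, 0.9511, 0.0000] o=[0.5231, 0.1700, 0.1900] → [-0.3833, -0.1245, -0.2996, -0.3090, 0.9511, 0.0000]
J3: z=[0.6364, 0.2068, -0.7431] o=[0.1909, 0.0620, -0.1245] → [0.0450, -0.4301, -0.0812, 0.6364, 0.2068, -0.7431]
V = J·q̇ = [0.1866, 0.8764, 0.2992, -0.2805, -0.9081, 1.1139]

0.1866 0.8764 0.2992 -0.2805 -0.9081 1.1139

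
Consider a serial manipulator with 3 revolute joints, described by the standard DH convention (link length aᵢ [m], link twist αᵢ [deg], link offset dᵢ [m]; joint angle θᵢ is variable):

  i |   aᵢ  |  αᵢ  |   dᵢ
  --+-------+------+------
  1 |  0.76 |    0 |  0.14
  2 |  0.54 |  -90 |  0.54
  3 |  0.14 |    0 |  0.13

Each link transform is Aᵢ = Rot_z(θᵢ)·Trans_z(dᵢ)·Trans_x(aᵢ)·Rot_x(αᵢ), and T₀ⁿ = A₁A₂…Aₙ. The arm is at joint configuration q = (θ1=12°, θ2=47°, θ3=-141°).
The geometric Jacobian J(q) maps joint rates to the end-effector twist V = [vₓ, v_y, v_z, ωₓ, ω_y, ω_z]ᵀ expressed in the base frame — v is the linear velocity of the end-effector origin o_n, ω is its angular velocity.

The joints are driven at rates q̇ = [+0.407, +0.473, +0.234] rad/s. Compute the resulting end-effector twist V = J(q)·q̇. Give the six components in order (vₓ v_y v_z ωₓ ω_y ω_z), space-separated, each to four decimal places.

-0.4379 0.4176 0.0255 -0.2006 0.1205 0.8800

o_n = [0.8540, 0.5946, 0.7681]
J₁: ẑ×o_n = [-0.5946, 0.8540, 0.0000], ω = ẑ
J2: z=[0.0000, 0.0000, 1.0000] o=[0.7434, 0.1580, 0.1400] → [-0.4366, 0.1107, 0.0000, 0.0000, 0.0000, 1.0000]
J3: z=[-0.8572, 0.5150, 0.0000] o=[1.0215, 0.6209, 0.6800] → [0.0454, 0.0755, 0.1088, -0.8572, 0.5150, 0.0000]
V = J·q̇ = [-0.4379, 0.4176, 0.0255, -0.2006, 0.1205, 0.8800]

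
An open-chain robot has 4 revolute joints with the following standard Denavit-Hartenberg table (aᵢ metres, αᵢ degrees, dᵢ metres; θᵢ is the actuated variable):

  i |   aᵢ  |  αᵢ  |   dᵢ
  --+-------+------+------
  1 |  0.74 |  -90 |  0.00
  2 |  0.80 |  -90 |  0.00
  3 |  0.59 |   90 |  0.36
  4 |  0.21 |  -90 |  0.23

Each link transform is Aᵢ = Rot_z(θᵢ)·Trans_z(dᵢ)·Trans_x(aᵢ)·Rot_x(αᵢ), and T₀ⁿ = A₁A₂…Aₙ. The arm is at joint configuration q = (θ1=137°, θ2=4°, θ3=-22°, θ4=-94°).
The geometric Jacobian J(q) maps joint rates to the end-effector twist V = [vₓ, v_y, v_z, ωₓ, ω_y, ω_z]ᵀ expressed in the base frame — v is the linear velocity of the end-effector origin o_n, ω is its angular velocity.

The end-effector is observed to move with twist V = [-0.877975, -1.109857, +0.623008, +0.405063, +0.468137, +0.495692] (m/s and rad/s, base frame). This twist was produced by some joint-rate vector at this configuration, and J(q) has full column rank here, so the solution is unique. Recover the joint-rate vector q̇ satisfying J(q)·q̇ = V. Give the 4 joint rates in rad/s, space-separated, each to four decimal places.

o_n = [-1.7359, 1.0325, -0.2372]
J₁: ẑ×o_n = [-1.0325, -1.7359, 0.0000], ω = ẑ
J2: z=[-0.6820, -0.7314, 0.0000] o=[-0.5412, 0.5047, 0.0000] → [0.1734, -0.1617, -1.2338, -0.6820, -0.7314, 0.0000]
J3: z=[0.0510, -0.0476, -0.9976] o=[-1.1249, 1.0489, -0.0558] → [-0.0078, 0.6188, -0.0299, 0.0510, -0.0476, -0.9976]
J4: z=[-0.3590, -0.9330, 0.0261] o=[-1.6563, 1.2424, -0.4531] → [-0.1960, 0.0754, 0.0011, -0.3590, -0.9330, 0.0261]
q̇ = J⁺·V = [0.7840, -0.5120, 0.2860, -0.1150]

0.7840 -0.5120 0.2860 -0.1150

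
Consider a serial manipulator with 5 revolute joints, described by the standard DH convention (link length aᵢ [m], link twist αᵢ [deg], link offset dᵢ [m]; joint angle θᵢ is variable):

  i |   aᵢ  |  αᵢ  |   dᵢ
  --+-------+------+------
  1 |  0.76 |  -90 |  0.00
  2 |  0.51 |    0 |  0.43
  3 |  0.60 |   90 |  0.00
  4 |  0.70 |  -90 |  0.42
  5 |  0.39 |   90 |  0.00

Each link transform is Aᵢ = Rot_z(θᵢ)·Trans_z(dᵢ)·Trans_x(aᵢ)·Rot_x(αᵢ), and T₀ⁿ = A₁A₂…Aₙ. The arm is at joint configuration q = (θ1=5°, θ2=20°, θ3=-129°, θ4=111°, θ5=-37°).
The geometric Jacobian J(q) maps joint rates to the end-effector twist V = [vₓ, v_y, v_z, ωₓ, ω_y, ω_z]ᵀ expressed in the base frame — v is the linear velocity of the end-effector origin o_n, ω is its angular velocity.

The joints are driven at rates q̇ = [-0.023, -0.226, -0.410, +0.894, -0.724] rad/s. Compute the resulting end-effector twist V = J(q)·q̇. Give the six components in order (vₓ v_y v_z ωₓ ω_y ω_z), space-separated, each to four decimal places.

0.1483 -0.4841 -1.1486 -1.0285 -0.4680 0.3250

o_n = [0.4210, 1.4164, -0.1630]
J₁: ẑ×o_n = [-1.4164, 0.4210, 0.0000], ω = ẑ
J2: z=[-0.0872, 0.9962, 0.0000] o=[0.7571, 0.0662, 0.0000] → [-0.1624, -0.0142, 0.2171, -0.0872, 0.9962, 0.0000]
J3: z=[-0.0872, 0.9962, 0.0000] o=[1.1971, 0.5364, -0.1744] → [0.0114, 0.0010, 0.6964, -0.0872, 0.9962, 0.0000]
J4: z=[-0.9419, -0.0824, -0.3256] o=[1.0025, 0.5193, 0.3929] → [0.3379, -0.3343, -0.8928, -0.9419, -0.0824, -0.3256]
J5: z=[0.3340, -0.3305, -0.8827] o=[0.6312, 1.1429, 0.0190] → [0.3016, 0.2463, 0.0219, 0.3340, -0.3305, -0.8827]
V = J·q̇ = [0.1483, -0.4841, -1.1486, -1.0285, -0.4680, 0.3250]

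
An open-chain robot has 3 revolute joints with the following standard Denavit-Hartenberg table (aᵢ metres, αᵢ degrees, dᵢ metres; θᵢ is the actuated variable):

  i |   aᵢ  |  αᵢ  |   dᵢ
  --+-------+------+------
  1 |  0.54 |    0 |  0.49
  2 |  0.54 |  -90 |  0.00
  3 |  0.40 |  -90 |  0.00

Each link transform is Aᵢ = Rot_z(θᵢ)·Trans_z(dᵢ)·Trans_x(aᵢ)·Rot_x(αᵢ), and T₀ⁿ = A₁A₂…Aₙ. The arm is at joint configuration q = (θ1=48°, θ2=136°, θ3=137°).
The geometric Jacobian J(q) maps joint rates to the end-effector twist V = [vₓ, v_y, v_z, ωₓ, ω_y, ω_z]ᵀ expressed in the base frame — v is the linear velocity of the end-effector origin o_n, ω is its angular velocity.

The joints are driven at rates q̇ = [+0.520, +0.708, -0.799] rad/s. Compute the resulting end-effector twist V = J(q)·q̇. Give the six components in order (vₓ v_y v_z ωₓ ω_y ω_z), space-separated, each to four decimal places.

o_n = [0.1145, 0.3840, 0.2172]
J₁: ẑ×o_n = [-0.3840, 0.1145, 0.0000], ω = ẑ
J2: z=[0.0000, 0.0000, 1.0000] o=[0.3613, 0.4013, 0.4900] → [0.0173, -0.2469, 0.0000, 0.0000, 0.0000, 1.0000]
J3: z=[0.0698, -0.9976, 0.0000] o=[-0.1774, 0.3636, 0.4900] → [0.2721, 0.0190, 0.2925, 0.0698, -0.9976, 0.0000]
V = J·q̇ = [-0.4049, -0.1305, -0.2337, -0.0557, 0.7971, 1.2280]

-0.4049 -0.1305 -0.2337 -0.0557 0.7971 1.2280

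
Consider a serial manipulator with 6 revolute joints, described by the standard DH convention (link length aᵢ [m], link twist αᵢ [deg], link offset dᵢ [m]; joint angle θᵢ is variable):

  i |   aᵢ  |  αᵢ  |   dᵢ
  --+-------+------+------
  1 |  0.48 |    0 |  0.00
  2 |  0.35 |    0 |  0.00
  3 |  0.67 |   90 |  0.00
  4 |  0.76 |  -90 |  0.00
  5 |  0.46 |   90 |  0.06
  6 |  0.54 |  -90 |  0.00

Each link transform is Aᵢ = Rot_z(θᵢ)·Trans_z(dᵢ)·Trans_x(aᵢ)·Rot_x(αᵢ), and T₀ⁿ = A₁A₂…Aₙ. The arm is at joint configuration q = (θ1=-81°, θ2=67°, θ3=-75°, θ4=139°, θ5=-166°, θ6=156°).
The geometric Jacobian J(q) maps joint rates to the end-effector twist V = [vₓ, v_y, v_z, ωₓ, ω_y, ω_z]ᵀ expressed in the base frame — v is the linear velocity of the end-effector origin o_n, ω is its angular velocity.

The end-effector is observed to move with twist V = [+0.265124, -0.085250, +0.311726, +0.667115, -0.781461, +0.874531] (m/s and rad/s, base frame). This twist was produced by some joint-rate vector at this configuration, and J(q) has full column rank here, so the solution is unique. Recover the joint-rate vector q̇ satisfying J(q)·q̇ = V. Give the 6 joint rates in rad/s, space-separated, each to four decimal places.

o_n = [0.4208, -0.4472, 0.3088]
J₁: ẑ×o_n = [0.4472, 0.4208, -0.0000], ω = ẑ
J2: z=[0.0000, 0.0000, 1.0000] o=[0.0751, -0.4741, 0.0000] → [-0.0269, 0.3457, 0.0000, 0.0000, 0.0000, 1.0000]
J3: z=[0.0000, 0.0000, 1.0000] o=[0.4147, -0.5588, 0.0000] → [-0.1116, 0.0061, 0.0000, 0.0000, 0.0000, 1.0000]
J4: z=[-0.9998, -0.0175, 0.0000] o=[0.4264, -1.2287, 0.0000] → [-0.0054, 0.3087, -0.7814, -0.9998, -0.0175, 0.0000]
J5: z=[-0.0114, 0.6560, -0.7547] o=[0.4164, -0.6552, 0.4986] → [0.0324, -0.0055, -0.0053, -0.0114, 0.6560, -0.7547]
J6: z=[0.9733, -0.1656, -0.1587] o=[0.3103, -0.9546, 0.1605] → [0.0560, -0.1619, 0.5121, 0.9733, -0.1656, -0.1587]
q̇ = J⁺·V = [0.6200, -0.7710, 0.4190, 0.1510, -0.9780, 0.8290]

0.6200 -0.7710 0.4190 0.1510 -0.9780 0.8290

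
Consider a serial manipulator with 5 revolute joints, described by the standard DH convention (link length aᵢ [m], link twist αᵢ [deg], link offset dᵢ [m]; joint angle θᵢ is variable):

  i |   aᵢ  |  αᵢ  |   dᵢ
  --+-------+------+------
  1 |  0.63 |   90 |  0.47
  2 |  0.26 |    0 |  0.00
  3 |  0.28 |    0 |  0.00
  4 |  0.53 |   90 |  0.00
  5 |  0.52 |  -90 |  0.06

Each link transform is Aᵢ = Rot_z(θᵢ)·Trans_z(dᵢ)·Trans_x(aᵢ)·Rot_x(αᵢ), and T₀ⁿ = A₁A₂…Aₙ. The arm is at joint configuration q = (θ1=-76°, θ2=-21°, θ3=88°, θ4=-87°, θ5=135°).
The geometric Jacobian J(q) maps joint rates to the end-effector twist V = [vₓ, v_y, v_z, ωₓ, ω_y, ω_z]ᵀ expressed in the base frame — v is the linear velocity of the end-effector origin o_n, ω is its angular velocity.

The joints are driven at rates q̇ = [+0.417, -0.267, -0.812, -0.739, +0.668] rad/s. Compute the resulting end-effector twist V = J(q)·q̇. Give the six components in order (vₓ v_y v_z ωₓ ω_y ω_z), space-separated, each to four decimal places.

0.6824 0.1987 -0.3388 1.7087 0.6615 -0.2107

o_n = [-0.0872, -1.1700, 0.5227]
J₁: ẑ×o_n = [1.1700, -0.0872, 0.0000], ω = ẑ
J2: z=[-0.9703, -0.2419, 0.0000] o=[0.1524, -0.6113, 0.4700] → [-0.0127, 0.0511, 0.4841, -0.9703, -0.2419, 0.0000]
J3: z=[-0.9703, -0.2419, 0.0000] o=[0.2111, -0.8468, 0.3768] → [-0.0353, 0.1415, 0.2414, -0.9703, -0.2419, 0.0000]
J4: z=[-0.9703, -0.2419, 0.0000] o=[0.2376, -0.9530, 0.6346] → [0.0271, -0.1086, 0.1320, -0.9703, -0.2419, 0.0000]
J5: z=[-0.0827, 0.3319, -0.9397] o=[0.3581, -1.4362, 0.4533] → [0.2732, 0.4242, 0.1258, -0.0827, 0.3319, -0.9397]
V = J·q̇ = [0.6824, 0.1987, -0.3388, 1.7087, 0.6615, -0.2107]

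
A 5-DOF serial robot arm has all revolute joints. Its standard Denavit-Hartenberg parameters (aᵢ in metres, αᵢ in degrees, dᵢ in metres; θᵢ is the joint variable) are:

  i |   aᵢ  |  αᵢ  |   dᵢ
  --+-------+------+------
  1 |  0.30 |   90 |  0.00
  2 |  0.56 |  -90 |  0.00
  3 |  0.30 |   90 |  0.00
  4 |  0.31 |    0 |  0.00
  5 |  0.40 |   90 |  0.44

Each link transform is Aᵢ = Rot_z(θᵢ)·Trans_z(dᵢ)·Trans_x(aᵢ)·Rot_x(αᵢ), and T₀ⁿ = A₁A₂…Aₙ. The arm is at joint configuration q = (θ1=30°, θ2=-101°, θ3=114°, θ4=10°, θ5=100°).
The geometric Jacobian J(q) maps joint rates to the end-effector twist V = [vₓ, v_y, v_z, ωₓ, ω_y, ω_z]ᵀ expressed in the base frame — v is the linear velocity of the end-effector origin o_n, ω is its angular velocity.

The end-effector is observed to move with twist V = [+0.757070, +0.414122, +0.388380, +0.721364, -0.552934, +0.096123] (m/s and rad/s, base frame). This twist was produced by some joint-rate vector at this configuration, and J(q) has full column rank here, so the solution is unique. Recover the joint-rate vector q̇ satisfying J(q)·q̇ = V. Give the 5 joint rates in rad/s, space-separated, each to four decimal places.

o_n = [0.1942, 0.8129, -0.8392]
J₁: ẑ×o_n = [-0.8129, 0.1942, 0.0000], ω = ẑ
J2: z=[0.5000, -0.8660, 0.0000] o=[0.2598, 0.1500, 0.0000] → [0.7268, 0.4196, 0.2746, 0.5000, -0.8660, 0.0000]
J3: z=[0.8501, 0.4908, -0.1908] o=[0.1673, 0.0966, -0.5497] → [-0.0054, 0.2410, 0.5958, 0.8501, 0.4908, -0.1908]
J4: z=[-0.3543, 0.2651, -0.8968] o=[0.0504, 0.3456, -0.4299] → [0.3106, -0.2739, -0.2037, -0.3543, 0.2651, -0.8968]
J5: z=[-0.3543, 0.2651, -0.8968] o=[-0.0228, 0.6254, -0.3183] → [0.0301, -0.3791, -0.1240, -0.3543, 0.2651, -0.8968]
q̇ = J⁺·V = [-0.6840, 0.4690, 0.1930, -0.3970, -0.5140]

-0.6840 0.4690 0.1930 -0.3970 -0.5140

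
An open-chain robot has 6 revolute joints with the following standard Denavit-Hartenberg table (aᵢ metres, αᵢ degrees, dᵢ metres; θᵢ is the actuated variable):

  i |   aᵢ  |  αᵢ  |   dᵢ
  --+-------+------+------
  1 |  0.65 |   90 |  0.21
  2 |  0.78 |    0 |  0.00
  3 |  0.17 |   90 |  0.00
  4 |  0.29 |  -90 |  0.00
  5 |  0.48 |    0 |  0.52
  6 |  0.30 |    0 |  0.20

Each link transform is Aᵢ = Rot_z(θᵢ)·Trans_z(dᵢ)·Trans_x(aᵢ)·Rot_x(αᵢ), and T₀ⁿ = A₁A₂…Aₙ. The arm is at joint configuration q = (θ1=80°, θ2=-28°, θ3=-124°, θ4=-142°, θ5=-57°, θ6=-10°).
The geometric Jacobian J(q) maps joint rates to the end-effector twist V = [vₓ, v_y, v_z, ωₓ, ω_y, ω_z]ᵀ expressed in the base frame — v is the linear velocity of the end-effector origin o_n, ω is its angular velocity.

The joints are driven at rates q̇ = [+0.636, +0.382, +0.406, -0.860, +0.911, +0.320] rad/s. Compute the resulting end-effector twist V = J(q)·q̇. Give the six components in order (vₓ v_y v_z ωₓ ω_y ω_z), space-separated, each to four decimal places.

o_n = [-0.8003, 1.0995, 0.4025]
J₁: ẑ×o_n = [-1.0995, -0.8003, 0.0000], ω = ẑ
J2: z=[0.9848, -0.1736, 0.0000] o=[0.1129, 0.6401, 0.2100] → [-0.0334, -0.1896, 0.2938, 0.9848, -0.1736, 0.0000]
J3: z=[0.9848, -0.1736, 0.0000] o=[0.2325, 1.3184, -0.1562] → [-0.0970, -0.5502, -0.3949, 0.9848, -0.1736, 0.0000]
J4: z=[-0.0815, -0.4623, 0.8829] o=[0.2064, 1.1705, -0.2360] → [-0.2325, -0.8368, -0.4596, -0.0815, -0.4623, 0.8829]
J5: z=[-0.8704, -0.3985, -0.2890] o=[0.0656, 1.4003, -0.1287] → [-0.2986, 0.7127, -0.0832, -0.8704, -0.3985, -0.2890]
J6: z=[-0.8704, -0.3985, -0.2890] o=[-0.5468, 1.2140, 0.1731] → [-0.1245, 0.2729, -0.0013, -0.8704, -0.3985, -0.2890]
V = J·q̇ = [-0.8634, 0.6514, 0.2709, -0.2254, -0.2298, -0.4791]

-0.8634 0.6514 0.2709 -0.2254 -0.2298 -0.4791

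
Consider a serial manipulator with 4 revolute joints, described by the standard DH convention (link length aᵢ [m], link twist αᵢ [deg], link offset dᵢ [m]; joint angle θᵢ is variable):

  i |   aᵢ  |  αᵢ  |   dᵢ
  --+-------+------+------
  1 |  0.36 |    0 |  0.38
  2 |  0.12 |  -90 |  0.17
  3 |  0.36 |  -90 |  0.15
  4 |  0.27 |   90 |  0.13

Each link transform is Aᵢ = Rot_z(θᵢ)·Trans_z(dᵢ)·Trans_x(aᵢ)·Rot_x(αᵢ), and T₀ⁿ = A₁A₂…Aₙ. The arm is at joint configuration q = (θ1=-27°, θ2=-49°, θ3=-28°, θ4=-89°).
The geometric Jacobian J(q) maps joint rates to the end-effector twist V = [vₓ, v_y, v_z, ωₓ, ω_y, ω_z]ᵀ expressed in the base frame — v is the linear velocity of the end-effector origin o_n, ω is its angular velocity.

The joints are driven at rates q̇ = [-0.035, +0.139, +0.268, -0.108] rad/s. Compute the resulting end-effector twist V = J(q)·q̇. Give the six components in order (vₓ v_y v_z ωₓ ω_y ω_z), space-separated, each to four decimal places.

o_n = [0.8499, -0.5499, 0.6064]
J₁: ẑ×o_n = [0.5499, 0.8499, -0.0000], ω = ẑ
J2: z=[0.0000, 0.0000, 1.0000] o=[0.3208, -0.1634, 0.3800] → [0.3865, 0.5292, -0.0000, 0.0000, 0.0000, 1.0000]
J3: z=[0.9703, 0.2419, 0.0000] o=[0.3498, -0.2799, 0.5500] → [0.0137, -0.0548, -0.3831, 0.9703, 0.2419, 0.0000]
J4: z=[0.1136, -0.4555, -0.8829] o=[0.5722, -0.5520, 0.7190] → [0.0531, -0.2324, 0.1267, 0.1136, -0.4555, -0.8829]
V = J·q̇ = [0.0324, 0.0542, -0.1163, 0.2478, 0.1140, 0.1994]

0.0324 0.0542 -0.1163 0.2478 0.1140 0.1994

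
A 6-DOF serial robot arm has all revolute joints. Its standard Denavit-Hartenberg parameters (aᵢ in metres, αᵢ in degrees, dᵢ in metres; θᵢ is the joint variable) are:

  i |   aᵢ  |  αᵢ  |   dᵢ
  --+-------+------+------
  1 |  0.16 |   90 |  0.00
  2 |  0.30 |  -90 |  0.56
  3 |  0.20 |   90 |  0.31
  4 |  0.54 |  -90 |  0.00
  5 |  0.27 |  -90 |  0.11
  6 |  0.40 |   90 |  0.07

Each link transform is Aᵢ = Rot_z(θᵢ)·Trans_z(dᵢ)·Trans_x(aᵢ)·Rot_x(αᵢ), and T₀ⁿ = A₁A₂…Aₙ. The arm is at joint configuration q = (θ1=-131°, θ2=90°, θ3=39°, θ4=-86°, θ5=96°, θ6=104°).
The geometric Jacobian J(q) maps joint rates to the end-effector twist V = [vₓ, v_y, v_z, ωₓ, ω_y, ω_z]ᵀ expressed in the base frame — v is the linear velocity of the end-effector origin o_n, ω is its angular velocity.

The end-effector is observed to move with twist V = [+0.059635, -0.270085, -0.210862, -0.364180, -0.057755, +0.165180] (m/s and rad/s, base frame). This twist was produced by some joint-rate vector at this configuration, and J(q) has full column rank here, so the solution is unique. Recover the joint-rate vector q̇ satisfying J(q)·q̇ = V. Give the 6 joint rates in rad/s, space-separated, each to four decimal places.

o_n = [-0.5580, 0.0603, 0.1605]
J₁: ẑ×o_n = [-0.0603, -0.5580, 0.0000], ω = ẑ
J2: z=[-0.7547, 0.6561, 0.0000] o=[-0.1050, -0.1208, 0.0000] → [0.1053, 0.1211, 0.1606, -0.7547, 0.6561, 0.0000]
J3: z=[0.6561, 0.7547, 0.0000] o=[-0.5276, 0.2466, 0.3000] → [-0.1053, 0.0915, -0.0993, 0.6561, 0.7547, 0.0000]
J4: z=[-0.5865, 0.5099, 0.6293] o=[-0.2292, 0.3980, 0.4554] → [0.0622, -0.3799, 0.3657, -0.5865, 0.5099, 0.6293]
J5: z=[0.5196, -0.3592, 0.7753] o=[-0.5648, -0.0241, 0.4847] → [0.0510, 0.1737, 0.0463, 0.5196, -0.3592, 0.7753]
J6: z=[0.5566, 0.8307, 0.0119] o=[-0.3326, -0.1784, 0.3995] → [-0.2013, 0.1303, 0.3201, 0.5566, 0.8307, 0.0119]
q̇ = J⁺·V = [0.4180, 0.2040, 0.2810, -0.0760, -0.2560, -0.5500]

0.4180 0.2040 0.2810 -0.0760 -0.2560 -0.5500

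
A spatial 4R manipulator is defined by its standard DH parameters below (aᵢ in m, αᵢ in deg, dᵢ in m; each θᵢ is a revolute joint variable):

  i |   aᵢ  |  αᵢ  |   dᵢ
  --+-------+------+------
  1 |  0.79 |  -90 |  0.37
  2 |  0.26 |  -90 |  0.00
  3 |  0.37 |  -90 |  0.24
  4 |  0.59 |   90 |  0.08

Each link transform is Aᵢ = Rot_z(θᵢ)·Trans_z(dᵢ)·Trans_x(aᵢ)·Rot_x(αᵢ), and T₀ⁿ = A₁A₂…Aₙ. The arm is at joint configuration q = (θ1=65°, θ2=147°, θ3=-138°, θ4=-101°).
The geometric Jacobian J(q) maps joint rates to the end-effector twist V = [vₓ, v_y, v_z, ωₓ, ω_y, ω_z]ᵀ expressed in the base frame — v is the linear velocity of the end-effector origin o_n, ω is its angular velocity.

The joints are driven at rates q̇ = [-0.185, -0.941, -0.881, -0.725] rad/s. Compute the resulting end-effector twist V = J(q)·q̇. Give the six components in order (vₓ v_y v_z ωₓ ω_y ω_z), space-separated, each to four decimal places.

0.1570 -0.7209 -0.6435 1.7159 0.1782 -0.6597

o_n = [-0.1080, 0.3167, 0.9904]
J₁: ẑ×o_n = [-0.3167, -0.1080, 0.0000], ω = ẑ
J2: z=[-0.9063, 0.4226, 0.0000] o=[0.3339, 0.7160, 0.3700] → [0.2622, 0.5623, 0.5487, -0.9063, 0.4226, 0.0000]
J3: z=[-0.2302, -0.4936, 0.8387] o=[0.2417, 0.5184, 0.2284] → [-0.2070, -0.1179, -0.1262, -0.2302, -0.4936, 0.8387]
J4: z=[-0.9107, -0.1945, -0.3644] o=[0.0595, 0.7135, 0.5794] → [-0.2246, 0.4354, 0.3288, -0.9107, -0.1945, -0.3644]
V = J·q̇ = [0.1570, -0.7209, -0.6435, 1.7159, 0.1782, -0.6597]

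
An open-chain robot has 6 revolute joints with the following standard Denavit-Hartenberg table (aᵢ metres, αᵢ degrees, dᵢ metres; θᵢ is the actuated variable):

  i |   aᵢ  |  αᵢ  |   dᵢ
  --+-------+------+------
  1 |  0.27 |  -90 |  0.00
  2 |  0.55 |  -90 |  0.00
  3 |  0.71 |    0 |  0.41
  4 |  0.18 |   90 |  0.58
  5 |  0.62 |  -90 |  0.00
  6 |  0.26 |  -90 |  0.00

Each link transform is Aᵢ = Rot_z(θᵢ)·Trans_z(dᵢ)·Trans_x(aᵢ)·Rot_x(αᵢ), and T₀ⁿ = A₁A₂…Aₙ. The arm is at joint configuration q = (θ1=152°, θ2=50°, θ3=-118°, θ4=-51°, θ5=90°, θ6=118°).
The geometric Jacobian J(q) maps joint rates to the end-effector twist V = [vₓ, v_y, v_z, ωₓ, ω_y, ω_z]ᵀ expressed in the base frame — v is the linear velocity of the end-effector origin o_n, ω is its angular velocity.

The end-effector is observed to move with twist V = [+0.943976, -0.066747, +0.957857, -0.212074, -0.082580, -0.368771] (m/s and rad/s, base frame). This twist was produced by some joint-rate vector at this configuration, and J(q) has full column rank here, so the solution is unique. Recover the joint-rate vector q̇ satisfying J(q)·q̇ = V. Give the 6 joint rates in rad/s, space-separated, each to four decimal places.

0.1800 0.8310 -0.4240 0.6630 0.5480 0.6320

o_n = [0.3042, -1.1659, -1.0206]
J₁: ẑ×o_n = [1.1659, 0.3042, -0.0000], ω = ẑ
J2: z=[-0.4695, -0.8829, 0.0000] o=[-0.2384, 0.1268, 0.0000] → [0.9011, -0.4791, 1.0860, -0.4695, -0.8829, 0.0000]
J3: z=[0.6764, -0.3596, -0.6428] o=[-0.5505, 0.2927, -0.4213] → [-0.7221, -0.1441, -0.6792, 0.6764, -0.3596, -0.6428]
J4: z=[0.6764, -0.3596, -0.6428] o=[-0.3784, -0.5088, -0.4295] → [-0.2098, -0.0390, -0.1989, 0.6764, -0.3596, -0.6428]
J5: z=[0.5691, 0.8091, 0.1462] o=[0.0981, -0.8011, -0.6670] → [-0.2328, 0.2314, -0.3744, 0.5691, 0.8091, 0.1462]
J6: z=[-0.4675, 0.4647, -0.7520] o=[0.5174, -1.0240, -1.0655] → [-0.0858, 0.1813, 0.1654, -0.4675, 0.4647, -0.7520]
q̇ = J⁺·V = [0.1800, 0.8310, -0.4240, 0.6630, 0.5480, 0.6320]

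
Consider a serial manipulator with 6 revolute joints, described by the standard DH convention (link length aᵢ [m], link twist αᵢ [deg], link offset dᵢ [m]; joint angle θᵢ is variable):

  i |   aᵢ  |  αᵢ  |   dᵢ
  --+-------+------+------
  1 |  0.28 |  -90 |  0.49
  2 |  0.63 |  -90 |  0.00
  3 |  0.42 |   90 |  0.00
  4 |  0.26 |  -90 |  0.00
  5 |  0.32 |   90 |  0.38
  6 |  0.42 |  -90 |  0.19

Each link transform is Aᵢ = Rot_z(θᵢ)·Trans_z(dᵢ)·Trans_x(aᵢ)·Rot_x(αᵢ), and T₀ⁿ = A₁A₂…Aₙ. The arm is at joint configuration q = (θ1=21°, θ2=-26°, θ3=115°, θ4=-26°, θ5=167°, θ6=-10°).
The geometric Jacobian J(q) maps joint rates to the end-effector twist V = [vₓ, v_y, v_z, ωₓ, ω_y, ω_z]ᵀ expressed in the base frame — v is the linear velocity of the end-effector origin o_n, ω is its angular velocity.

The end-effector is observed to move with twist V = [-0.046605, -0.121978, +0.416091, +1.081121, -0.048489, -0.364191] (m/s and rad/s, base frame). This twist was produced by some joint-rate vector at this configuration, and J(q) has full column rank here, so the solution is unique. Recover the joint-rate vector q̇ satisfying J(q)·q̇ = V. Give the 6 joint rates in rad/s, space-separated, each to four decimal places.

-0.5940 -0.1640 0.2460 0.3620 -0.0930 -0.6680

o_n = [0.6521, 0.2300, 0.1825]
J₁: ẑ×o_n = [-0.2300, 0.6521, 0.0000], ω = ẑ
J2: z=[-0.3584, 0.9336, 0.0000] o=[0.2614, 0.1003, 0.4900] → [-0.2871, -0.1102, -0.4112, -0.3584, 0.9336, 0.0000]
J3: z=[0.4093, 0.1571, -0.8988] o=[0.7900, 0.3033, 0.7662] → [-0.1576, 0.3628, -0.0083, 0.4093, 0.1571, -0.8988]
J4: z=[0.9119, -0.1026, 0.3973] o=[0.7775, -0.1093, 0.6884] → [-0.0829, 0.4115, 0.2965, 0.9119, -0.1026, 0.3973]
J5: z=[0.3548, -0.2894, -0.8890] o=[0.7239, -0.3567, 0.7475] → [0.6851, 0.2643, 0.1874, 0.3548, -0.2894, -0.8890]
J6: z=[-0.9349, -0.1141, -0.3359] o=[0.8574, -0.1626, 0.3101] → [0.1464, -0.0504, -0.3904, -0.9349, -0.1141, -0.3359]
q̇ = J⁺·V = [-0.5940, -0.1640, 0.2460, 0.3620, -0.0930, -0.6680]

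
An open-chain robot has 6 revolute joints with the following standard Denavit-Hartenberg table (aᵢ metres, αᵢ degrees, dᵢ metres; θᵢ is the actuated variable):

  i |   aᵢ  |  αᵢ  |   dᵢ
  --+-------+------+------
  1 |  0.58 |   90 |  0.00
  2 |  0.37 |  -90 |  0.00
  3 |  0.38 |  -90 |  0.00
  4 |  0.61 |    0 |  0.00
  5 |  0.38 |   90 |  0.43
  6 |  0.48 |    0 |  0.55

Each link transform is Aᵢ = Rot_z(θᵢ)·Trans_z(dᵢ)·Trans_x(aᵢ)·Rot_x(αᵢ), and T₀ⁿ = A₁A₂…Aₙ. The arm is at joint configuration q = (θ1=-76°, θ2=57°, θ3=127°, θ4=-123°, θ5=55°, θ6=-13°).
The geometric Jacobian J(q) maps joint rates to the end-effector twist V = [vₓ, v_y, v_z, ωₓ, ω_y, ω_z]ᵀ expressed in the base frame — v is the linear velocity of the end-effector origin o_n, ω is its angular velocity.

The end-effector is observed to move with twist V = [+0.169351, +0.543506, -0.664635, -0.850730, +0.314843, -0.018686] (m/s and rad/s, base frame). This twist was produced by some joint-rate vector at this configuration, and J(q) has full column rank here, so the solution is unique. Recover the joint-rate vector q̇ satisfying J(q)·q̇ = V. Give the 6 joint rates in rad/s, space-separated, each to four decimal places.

o_n = [-0.4385, 0.4803, 0.9865]
J₁: ẑ×o_n = [-0.4803, -0.4385, 0.0000], ω = ẑ
J2: z=[-0.9703, -0.2419, 0.0000] o=[0.1403, -0.5628, 0.0000] → [-0.2387, 0.9572, -1.1522, -0.9703, -0.2419, 0.0000]
J3: z=[-0.2029, 0.8138, 0.5446] o=[0.1891, -0.7583, 0.3103] → [-0.1243, -0.2046, 0.2594, -0.2029, 0.8138, 0.5446]
J4: z=[-0.6892, 0.2765, -0.6698] o=[0.4534, -0.5640, 0.1185] → [0.9395, 1.1956, -0.4732, -0.6892, 0.2765, -0.6698]
J5: z=[-0.6892, 0.2765, -0.6698] o=[0.1185, -0.3176, 0.5648] → [0.6510, 0.6637, -0.3959, -0.6892, 0.2765, -0.6698]
J6: z=[-0.7210, -0.1692, 0.6720] o=[-0.1503, 0.1608, 0.3969] → [-0.3145, 0.2314, -0.2791, -0.7210, -0.1692, 0.6720]
q̇ = J⁺·V = [0.5140, 0.3990, 0.2020, -0.1070, 0.8970, -0.1690]

0.5140 0.3990 0.2020 -0.1070 0.8970 -0.1690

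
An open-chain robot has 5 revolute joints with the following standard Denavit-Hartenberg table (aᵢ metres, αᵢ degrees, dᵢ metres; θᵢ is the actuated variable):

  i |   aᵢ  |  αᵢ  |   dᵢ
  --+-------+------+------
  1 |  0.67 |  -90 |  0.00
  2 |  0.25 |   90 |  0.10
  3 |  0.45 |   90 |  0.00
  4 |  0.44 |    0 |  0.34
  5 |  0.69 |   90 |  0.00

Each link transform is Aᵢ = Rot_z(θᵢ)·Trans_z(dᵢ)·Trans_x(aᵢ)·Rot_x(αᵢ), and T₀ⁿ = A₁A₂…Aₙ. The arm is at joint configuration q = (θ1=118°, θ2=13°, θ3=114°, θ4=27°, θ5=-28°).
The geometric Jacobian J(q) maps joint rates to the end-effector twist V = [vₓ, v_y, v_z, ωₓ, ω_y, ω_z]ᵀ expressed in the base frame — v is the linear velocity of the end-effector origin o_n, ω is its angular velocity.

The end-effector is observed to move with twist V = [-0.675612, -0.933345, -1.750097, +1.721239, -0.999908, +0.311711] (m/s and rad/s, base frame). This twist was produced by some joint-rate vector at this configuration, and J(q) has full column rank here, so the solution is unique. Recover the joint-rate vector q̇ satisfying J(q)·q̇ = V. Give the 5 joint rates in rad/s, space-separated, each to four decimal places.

o_n = [-1.7519, -0.1938, 0.1970]
J₁: ẑ×o_n = [0.1938, -1.7519, 0.0000], ω = ẑ
J2: z=[-0.8829, -0.4695, 0.0000] o=[-0.3145, 0.5916, 0.0000] → [-0.0925, 0.1739, 0.0187, -0.8829, -0.4695, 0.0000]
J3: z=[-0.1056, 0.1986, 0.9744] o=[-0.5172, 0.7597, -0.0562] → [0.9794, -1.1763, 0.3459, -0.1056, 0.1986, 0.9744]
J4: z=[-0.7770, 0.5950, -0.2055] o=[-0.7965, 0.4092, -0.0151] → [0.0022, 0.3611, 1.0370, -0.7770, 0.5950, -0.2055]
J5: z=[-0.7770, 0.5950, -0.2055] o=[-1.3250, 0.3459, 0.1456] → [-0.0803, 0.1276, 0.6733, -0.7770, 0.5950, -0.2055]
q̇ = J⁺·V = [0.9230, -0.3780, -0.9760, -0.8040, -0.8490]

0.9230 -0.3780 -0.9760 -0.8040 -0.8490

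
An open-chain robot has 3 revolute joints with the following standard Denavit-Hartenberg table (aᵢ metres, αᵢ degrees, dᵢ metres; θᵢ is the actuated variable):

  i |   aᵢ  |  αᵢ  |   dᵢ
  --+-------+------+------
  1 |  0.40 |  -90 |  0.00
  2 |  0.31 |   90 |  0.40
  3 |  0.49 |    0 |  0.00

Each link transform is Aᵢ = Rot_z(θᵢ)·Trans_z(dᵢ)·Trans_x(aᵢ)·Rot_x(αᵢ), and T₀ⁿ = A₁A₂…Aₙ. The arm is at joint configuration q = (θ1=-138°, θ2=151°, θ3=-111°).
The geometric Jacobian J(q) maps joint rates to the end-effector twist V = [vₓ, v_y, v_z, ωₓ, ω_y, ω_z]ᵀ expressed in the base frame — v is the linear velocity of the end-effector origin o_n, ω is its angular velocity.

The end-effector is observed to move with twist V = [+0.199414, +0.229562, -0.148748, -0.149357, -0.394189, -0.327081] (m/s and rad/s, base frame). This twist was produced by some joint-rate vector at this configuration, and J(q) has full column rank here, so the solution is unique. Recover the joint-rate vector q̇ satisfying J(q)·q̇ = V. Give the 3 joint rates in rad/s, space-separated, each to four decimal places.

0.3490 0.1930 0.7730

o_n = [-0.2483, -0.1463, -0.0652]
J₁: ẑ×o_n = [0.1463, -0.2483, 0.0000], ω = ẑ
J2: z=[0.6691, -0.7431, 0.0000] o=[-0.2973, -0.2677, 0.0000] → [0.0484, 0.0436, 0.1175, 0.6691, -0.7431, 0.0000]
J3: z=[-0.3603, -0.3244, -0.8746] o=[0.1719, -0.3835, -0.1503] → [0.1798, 0.3982, -0.2218, -0.3603, -0.3244, -0.8746]
q̇ = J⁺·V = [0.3490, 0.1930, 0.7730]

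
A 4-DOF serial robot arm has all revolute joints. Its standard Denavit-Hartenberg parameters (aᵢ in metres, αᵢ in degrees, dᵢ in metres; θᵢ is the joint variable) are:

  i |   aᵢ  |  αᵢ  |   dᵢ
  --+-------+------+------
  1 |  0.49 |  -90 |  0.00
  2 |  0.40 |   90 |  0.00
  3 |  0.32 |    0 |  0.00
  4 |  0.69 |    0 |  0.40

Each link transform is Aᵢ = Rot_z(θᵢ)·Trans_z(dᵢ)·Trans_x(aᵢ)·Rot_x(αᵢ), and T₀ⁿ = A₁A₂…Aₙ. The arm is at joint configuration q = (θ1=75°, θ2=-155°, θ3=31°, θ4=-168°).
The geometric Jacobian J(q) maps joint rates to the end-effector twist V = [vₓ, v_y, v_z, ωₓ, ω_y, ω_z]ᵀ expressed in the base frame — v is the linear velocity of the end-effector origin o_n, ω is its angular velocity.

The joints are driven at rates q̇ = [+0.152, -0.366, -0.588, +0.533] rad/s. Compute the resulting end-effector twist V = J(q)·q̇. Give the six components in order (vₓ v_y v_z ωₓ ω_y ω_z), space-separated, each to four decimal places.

0.1273 0.0575 -0.0881 0.3595 -0.0723 0.2018

o_n = [0.3386, 0.0824, -0.2908]
J₁: ẑ×o_n = [-0.0824, 0.3386, 0.0000], ω = ẑ
J2: z=[-0.9659, 0.2588, 0.0000] o=[0.1268, 0.4733, 0.0000] → [-0.0753, -0.2809, 0.3228, -0.9659, 0.2588, 0.0000]
J3: z=[-0.1094, -0.4082, -0.9063] o=[0.0330, 0.1231, 0.1690] → [0.1508, -0.3273, 0.1292, -0.1094, -0.4082, -0.9063]
J4: z=[-0.1094, -0.4082, -0.9063] o=[-0.1905, -0.0743, 0.2850] → [0.3771, -0.5426, 0.1989, -0.1094, -0.4082, -0.9063]
V = J·q̇ = [0.1273, 0.0575, -0.0881, 0.3595, -0.0723, 0.2018]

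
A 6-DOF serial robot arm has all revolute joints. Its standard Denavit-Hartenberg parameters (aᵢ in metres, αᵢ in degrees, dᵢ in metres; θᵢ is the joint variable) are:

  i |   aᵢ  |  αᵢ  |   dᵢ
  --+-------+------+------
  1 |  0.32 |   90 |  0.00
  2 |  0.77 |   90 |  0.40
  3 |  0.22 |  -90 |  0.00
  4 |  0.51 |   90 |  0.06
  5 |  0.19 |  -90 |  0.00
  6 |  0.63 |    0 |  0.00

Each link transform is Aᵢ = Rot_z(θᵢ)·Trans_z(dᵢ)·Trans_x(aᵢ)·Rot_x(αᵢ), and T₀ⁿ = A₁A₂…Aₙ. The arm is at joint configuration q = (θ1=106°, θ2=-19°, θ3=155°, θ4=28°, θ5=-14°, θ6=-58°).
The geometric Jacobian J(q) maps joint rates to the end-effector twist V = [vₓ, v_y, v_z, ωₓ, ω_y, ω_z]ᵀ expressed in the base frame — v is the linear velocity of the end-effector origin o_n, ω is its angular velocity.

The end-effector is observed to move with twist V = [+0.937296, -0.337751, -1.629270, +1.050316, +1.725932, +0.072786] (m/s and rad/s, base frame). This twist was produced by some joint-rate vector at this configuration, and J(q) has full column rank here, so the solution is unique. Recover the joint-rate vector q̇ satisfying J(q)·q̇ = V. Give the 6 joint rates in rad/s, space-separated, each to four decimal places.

-0.7630 0.5160 -0.5440 -0.7820 -0.8540 -0.5450

o_n = [1.0259, 0.1931, 0.1503]
J₁: ẑ×o_n = [-0.1931, 1.0259, 0.0000], ω = ẑ
J2: z=[0.9613, 0.2756, 0.0000] o=[-0.0882, 0.3076, 0.0000] → [0.0414, -0.1445, -0.4172, 0.9613, 0.2756, 0.0000]
J3: z=[0.0897, -0.3130, -0.9455] o=[0.0956, 1.1177, -0.2507] → [-0.9997, -0.9156, 0.2082, 0.0897, -0.3130, -0.9455]
J4: z=[-0.7611, -0.6339, 0.1376] o=[0.2370, 0.9621, -0.1858] → [-0.1073, 0.3643, 1.0854, -0.7611, -0.6339, 0.1376]
J5: z=[0.3808, -0.6084, -0.6963] o=[0.4591, 0.6805, 0.1817] → [-0.3203, -0.3827, 0.1592, 0.3808, -0.6084, -0.6963]
J6: z=[-0.6114, -0.7306, 0.3039] o=[0.5909, 0.6216, 0.3053] → [0.2434, 0.0375, 0.5799, -0.6114, -0.7306, 0.3039]
q̇ = J⁺·V = [-0.7630, 0.5160, -0.5440, -0.7820, -0.8540, -0.5450]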